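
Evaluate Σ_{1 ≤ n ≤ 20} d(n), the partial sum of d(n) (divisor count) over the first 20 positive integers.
Σ_{n ≤ 20} d(n) = 66

Compute d(n) for each 1 ≤ n ≤ 20: d(1) = 1, d(2) = 2, d(3) = 2, d(4) = 3, d(5) = 2, d(6) = 4, d(7) = 2, d(8) = 4, d(9) = 3, d(10) = 4, d(11) = 2, d(12) = 6, d(13) = 2, d(14) = 4, d(15) = 4, d(16) = 5, d(17) = 2, d(18) = 6, d(19) = 2, d(20) = 6. Summing all 20 values: 66. (Dirichlet's divisor formula: Σ_{n ≤ x} d(n) = x ln(x) + (2γ − 1) x + O(√x). For x = 20, the asymptotic estimate is ≈ 63.00.)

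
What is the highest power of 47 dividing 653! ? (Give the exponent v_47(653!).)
v_47(653!) = 13

Legendre's formula: v_p(n!) = Σ_{k ≥ 1} ⌊n / p^k⌋. For p = 47, n = 653, the terms are:
  ⌊653/47^1⌋ = ⌊653/47⌋ = 13
(the next term ⌊653/47^2⌋ = 0, terminating the sum). Summing: v_47(653!) = 13 = 13.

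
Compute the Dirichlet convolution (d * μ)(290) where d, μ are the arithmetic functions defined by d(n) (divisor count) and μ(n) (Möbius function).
(d * μ)(290) = 1

Divisors of 290: [1, 2, 5, 10, 29, 58, 145, 290]. For each d | 290:
  d = 1: d(1) · μ(290/1) = 1 · -1 = -1
  d = 2: d(2) · μ(290/2) = 2 · 1 = 2
  d = 5: d(5) · μ(290/5) = 2 · 1 = 2
  d = 10: d(10) · μ(290/10) = 4 · -1 = -4
  d = 29: d(29) · μ(290/29) = 2 · 1 = 2
  d = 58: d(58) · μ(290/58) = 4 · -1 = -4
  d = 145: d(145) · μ(290/145) = 4 · -1 = -4
  d = 290: d(290) · μ(290/290) = 8 · 1 = 8
Summing: (d * μ)(290) = -1 + 2 + 2 + -4 + 2 + -4 + -4 + 8 = 1.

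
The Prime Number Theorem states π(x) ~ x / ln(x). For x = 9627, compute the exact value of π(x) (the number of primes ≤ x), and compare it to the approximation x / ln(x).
π(9627) = 1188;  x/ln(x) ≈ 1049.57;  relative error ≈ 11.65%.

Directly count primes up to 9627: π(9627) = 1188. The PNT approximation gives 9627/ln(9627) ≈ 9627/9.17233 ≈ 1049.57. Relative error (π(x) − x/ln(x)) / π(x) ≈ 11.65%; the approximation is known to undercount slightly (Li(x) is a better estimate).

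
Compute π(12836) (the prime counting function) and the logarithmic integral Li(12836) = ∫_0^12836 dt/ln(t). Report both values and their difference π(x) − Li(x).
π(12836) = 1530;  Li(12836) ≈ 1549.78;  π(x) − Li(x) ≈ -19.78.

Direct count of primes ≤ 12836 gives π(12836) = 1530. Numerical evaluation of the logarithmic integral gives Li(12836) ≈ 1549.78. The difference π(x) − Li(x) ≈ -19.78 is typically negative for small/moderate x (Li(x) overestimates), though Littlewood's theorem shows this sign changes infinitely often.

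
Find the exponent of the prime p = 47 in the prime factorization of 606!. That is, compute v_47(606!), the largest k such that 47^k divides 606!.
v_47(606!) = 12

Legendre's formula: v_p(n!) = Σ_{k ≥ 1} ⌊n / p^k⌋. For p = 47, n = 606, the terms are:
  ⌊606/47^1⌋ = ⌊606/47⌋ = 12
(the next term ⌊606/47^2⌋ = 0, terminating the sum). Summing: v_47(606!) = 12 = 12.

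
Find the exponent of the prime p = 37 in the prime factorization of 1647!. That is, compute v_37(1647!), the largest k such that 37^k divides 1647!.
v_37(1647!) = 45

Legendre's formula: v_p(n!) = Σ_{k ≥ 1} ⌊n / p^k⌋. For p = 37, n = 1647, the terms are:
  ⌊1647/37^1⌋ = ⌊1647/37⌋ = 44
  ⌊1647/37^2⌋ = ⌊1647/1369⌋ = 1
(the next term ⌊1647/37^3⌋ = 0, terminating the sum). Summing: v_37(1647!) = 44 + 1 = 45.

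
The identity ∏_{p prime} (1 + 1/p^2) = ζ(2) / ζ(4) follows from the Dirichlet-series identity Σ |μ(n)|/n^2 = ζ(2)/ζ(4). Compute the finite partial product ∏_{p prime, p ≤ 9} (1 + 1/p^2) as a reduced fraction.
∏ = 650/441

The primes p ≤ 9 are [2, 3, 5, 7]. For each, (1 + 1/p^2) = (p^2 + 1)/p^2. Multiplying these fractions over p ∈ [2, 3, 5, 7] gives 650/441. (In the limit P → ∞ this tends to ζ(2)/ζ(4).)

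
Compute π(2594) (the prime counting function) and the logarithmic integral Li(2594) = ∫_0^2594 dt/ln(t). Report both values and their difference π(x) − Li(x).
π(2594) = 378;  Li(2594) ≈ 391.59;  π(x) − Li(x) ≈ -13.59.

Direct count of primes ≤ 2594 gives π(2594) = 378. Numerical evaluation of the logarithmic integral gives Li(2594) ≈ 391.59. The difference π(x) − Li(x) ≈ -13.59 is typically negative for small/moderate x (Li(x) overestimates), though Littlewood's theorem shows this sign changes infinitely often.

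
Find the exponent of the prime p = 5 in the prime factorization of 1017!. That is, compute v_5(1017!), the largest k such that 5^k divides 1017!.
v_5(1017!) = 252

Legendre's formula: v_p(n!) = Σ_{k ≥ 1} ⌊n / p^k⌋. For p = 5, n = 1017, the terms are:
  ⌊1017/5^1⌋ = ⌊1017/5⌋ = 203
  ⌊1017/5^2⌋ = ⌊1017/25⌋ = 40
  ⌊1017/5^3⌋ = ⌊1017/125⌋ = 8
  ⌊1017/5^4⌋ = ⌊1017/625⌋ = 1
(the next term ⌊1017/5^5⌋ = 0, terminating the sum). Summing: v_5(1017!) = 203 + 40 + 8 + 1 = 252.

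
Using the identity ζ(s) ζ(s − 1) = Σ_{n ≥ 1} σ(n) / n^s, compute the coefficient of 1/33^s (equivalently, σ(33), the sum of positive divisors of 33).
σ(33) = 48

In the product (Σ m^0/m^s)(Σ k / k^s) = Σ (Σ_{d | n} d) / n^s, the coefficient of 1/n^s is σ(n) = Σ_{d | n} d. For n = 33, divisors are [1, 3, 11, 33]; summing: σ(33) = 48.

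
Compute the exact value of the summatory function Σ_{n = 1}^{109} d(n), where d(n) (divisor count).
Σ_{n ≤ 109} d(n) = 530

Compute d(n) for each 1 ≤ n ≤ 109: d(1) = 1, d(2) = 2, d(3) = 2, d(4) = 3, d(5) = 2, d(6) = 4, d(7) = 2, d(8) = 4, d(9) = 3, d(10) = 4, d(11) = 2, d(12) = 6, d(13) = 2, d(14) = 4, d(15) = 4, d(16) = 5, d(17) = 2, d(18) = 6, d(19) = 2, d(20) = 6, d(21) = 4, d(22) = 4, d(23) = 2, d(24) = 8, d(25) = 3, d(26) = 4, d(27) = 4, d(28) = 6, d(29) = 2, d(30) = 8, d(31) = 2, d(32) = 6, d(33) = 4, d(34) = 4, d(35) = 4, d(36) = 9, d(37) = 2, d(38) = 4, d(39) = 4, d(40) = 8, d(41) = 2, d(42) = 8, d(43) = 2, d(44) = 6, d(45) = 6, d(46) = 4, d(47) = 2, d(48) = 10, d(49) = 3, d(50) = 6, d(51) = 4, d(52) = 6, d(53) = 2, d(54) = 8, d(55) = 4, d(56) = 8, d(57) = 4, d(58) = 4, d(59) = 2, d(60) = 12, d(61) = 2, d(62) = 4, d(63) = 6, d(64) = 7, d(65) = 4, d(66) = 8, d(67) = 2, d(68) = 6, d(69) = 4, d(70) = 8, d(71) = 2, d(72) = 12, d(73) = 2, d(74) = 4, d(75) = 6, d(76) = 6, d(77) = 4, d(78) = 8, d(79) = 2, d(80) = 10, d(81) = 5, d(82) = 4, d(83) = 2, d(84) = 12, d(85) = 4, d(86) = 4, d(87) = 4, d(88) = 8, d(89) = 2, d(90) = 12, d(91) = 4, d(92) = 6, d(93) = 4, d(94) = 4, d(95) = 4, d(96) = 12, d(97) = 2, d(98) = 6, d(99) = 6, d(100) = 9, d(101) = 2, d(102) = 8, d(103) = 2, d(104) = 8, d(105) = 8, d(106) = 4, d(107) = 2, d(108) = 12, d(109) = 2. Summing all 109 values: 530. (Dirichlet's divisor formula: Σ_{n ≤ x} d(n) = x ln(x) + (2γ − 1) x + O(√x). For x = 109, the asymptotic estimate is ≈ 528.19.)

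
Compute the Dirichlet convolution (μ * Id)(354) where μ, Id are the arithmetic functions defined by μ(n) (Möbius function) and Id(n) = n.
(μ * Id)(354) = 116

Divisors of 354: [1, 2, 3, 6, 59, 118, 177, 354]. For each d | 354:
  d = 1: μ(1) · Id(354/1) = 1 · 354 = 354
  d = 2: μ(2) · Id(354/2) = -1 · 177 = -177
  d = 3: μ(3) · Id(354/3) = -1 · 118 = -118
  d = 6: μ(6) · Id(354/6) = 1 · 59 = 59
  d = 59: μ(59) · Id(354/59) = -1 · 6 = -6
  d = 118: μ(118) · Id(354/118) = 1 · 3 = 3
  d = 177: μ(177) · Id(354/177) = 1 · 2 = 2
  d = 354: μ(354) · Id(354/354) = -1 · 1 = -1
Summing: (μ * Id)(354) = 354 + -177 + -118 + 59 + -6 + 3 + 2 + -1 = 116.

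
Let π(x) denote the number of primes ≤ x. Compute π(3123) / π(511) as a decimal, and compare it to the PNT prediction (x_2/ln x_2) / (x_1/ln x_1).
π(3123)/π(511) = 445/97 ≈ 4.5876;  PNT prediction ≈ 4.7367.

π(511) = 97 and π(3123) = 445, so π(3123)/π(511) ≈ 4.5876. The PNT-predicted ratio is (3123/ln(3123)) / (511/ln(511)) ≈ 4.7367. The two agree to within a few percent, as expected.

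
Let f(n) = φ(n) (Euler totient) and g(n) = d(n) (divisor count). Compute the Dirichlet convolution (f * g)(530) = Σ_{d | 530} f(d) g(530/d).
(φ * d)(530) = 972

Divisors of 530: [1, 2, 5, 10, 53, 106, 265, 530]. For each d | 530:
  d = 1: φ(1) · d(530/1) = 1 · 8 = 8
  d = 2: φ(2) · d(530/2) = 1 · 4 = 4
  d = 5: φ(5) · d(530/5) = 4 · 4 = 16
  d = 10: φ(10) · d(530/10) = 4 · 2 = 8
  d = 53: φ(53) · d(530/53) = 52 · 4 = 208
  d = 106: φ(106) · d(530/106) = 52 · 2 = 104
  d = 265: φ(265) · d(530/265) = 208 · 2 = 416
  d = 530: φ(530) · d(530/530) = 208 · 1 = 208
Summing: (φ * d)(530) = 8 + 4 + 16 + 8 + 208 + 104 + 416 + 208 = 972.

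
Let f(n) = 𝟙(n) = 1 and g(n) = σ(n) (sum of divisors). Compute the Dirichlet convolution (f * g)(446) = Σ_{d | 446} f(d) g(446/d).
(𝟙 * σ)(446) = 900

Divisors of 446: [1, 2, 223, 446]. For each d | 446:
  d = 1: 𝟙(1) · σ(446/1) = 1 · 672 = 672
  d = 2: 𝟙(2) · σ(446/2) = 1 · 224 = 224
  d = 223: 𝟙(223) · σ(446/223) = 1 · 3 = 3
  d = 446: 𝟙(446) · σ(446/446) = 1 · 1 = 1
Summing: (𝟙 * σ)(446) = 672 + 224 + 3 + 1 = 900.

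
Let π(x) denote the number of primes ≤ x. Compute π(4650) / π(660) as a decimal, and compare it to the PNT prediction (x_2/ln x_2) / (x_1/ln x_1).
π(4650)/π(660) = 628/120 ≈ 5.2333;  PNT prediction ≈ 5.4166.

π(660) = 120 and π(4650) = 628, so π(4650)/π(660) ≈ 5.2333. The PNT-predicted ratio is (4650/ln(4650)) / (660/ln(660)) ≈ 5.4166. The two agree to within a few percent, as expected.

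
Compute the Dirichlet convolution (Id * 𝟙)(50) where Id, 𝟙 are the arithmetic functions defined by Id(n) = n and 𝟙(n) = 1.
(Id * 𝟙)(50) = 93

Divisors of 50: [1, 2, 5, 10, 25, 50]. For each d | 50:
  d = 1: Id(1) · 𝟙(50/1) = 1 · 1 = 1
  d = 2: Id(2) · 𝟙(50/2) = 2 · 1 = 2
  d = 5: Id(5) · 𝟙(50/5) = 5 · 1 = 5
  d = 10: Id(10) · 𝟙(50/10) = 10 · 1 = 10
  d = 25: Id(25) · 𝟙(50/25) = 25 · 1 = 25
  d = 50: Id(50) · 𝟙(50/50) = 50 · 1 = 50
Summing: (Id * 𝟙)(50) = 1 + 2 + 5 + 10 + 25 + 50 = 93.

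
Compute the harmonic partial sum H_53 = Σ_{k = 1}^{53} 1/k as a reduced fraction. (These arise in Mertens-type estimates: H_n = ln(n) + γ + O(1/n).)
H_53 = 748469853272339196210427/164249358725037825439200

Direct summation: H_53 = 1 + 1/2 + ... + 1/53. The least common denominator is lcm(1, ..., 53) = 164249358725037825439200; over this denominator the numerator is 164249358725037825439200 + 82124679362518912719600 + 54749786241679275146400 + 41062339681259456359800 + 32849871745007565087840 + 27374893120839637573200 + 23464194103576832205600 + 20531169840629728179900 + 18249928747226425048800 + 16424935872503782543920 + 14931759884094347767200 + 13687446560419818786600 + 12634566055772140418400 + 11732097051788416102800 + 10949957248335855029280 + 10265584920314864089950 + 9661726983825754437600 + 9124964373613212524400 + 8644703090791464496800 + 8212467936251891271960 + 7821398034525610735200 + 7465879942047173883600 + 7141276466305992410400 + 6843723280209909393300 + 6569974349001513017568 + 6317283027886070209200 + 6083309582408808349600 + 5866048525894208051400 + 5663770990518545704800 + 5474978624167927514640 + 5298366410485091143200 + 5132792460157432044975 + 4977253294698115922400 + 4830863491912877218800 + 4692838820715366441120 + 4562482186806606262200 + 4439171857433454741600 + 4322351545395732248400 + 4211522018590713472800 + 4106233968125945635980 + 4006081920122873791200 + 3910699017262805367600 + 3819752528489251754400 + 3732939971023586941800 + 3649985749445285009760 + 3570638233152996205200 + 3494667206915698413600 + 3421861640104954696650 + 3352027729082404600800 + 3284987174500756508784 + 3220575661275251479200 + 3158641513943035104600 + 3099044504245996706400 = 748469853272339196210427, so H_53 = 748469853272339196210427/164249358725037825439200 (already in lowest terms) ≈ 4.55691. (The PNT-adjacent estimate ln(53) + γ ≈ 4.54751 matches within O(1/n).)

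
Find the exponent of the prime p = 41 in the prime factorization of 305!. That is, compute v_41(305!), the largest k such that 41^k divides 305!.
v_41(305!) = 7

Legendre's formula: v_p(n!) = Σ_{k ≥ 1} ⌊n / p^k⌋. For p = 41, n = 305, the terms are:
  ⌊305/41^1⌋ = ⌊305/41⌋ = 7
(the next term ⌊305/41^2⌋ = 0, terminating the sum). Summing: v_41(305!) = 7 = 7.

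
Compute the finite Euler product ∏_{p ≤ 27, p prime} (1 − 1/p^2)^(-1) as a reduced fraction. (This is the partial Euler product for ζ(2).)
∏ = 718188003533/440301256704

The primes p ≤ 27 are [2, 3, 5, 7, 11, 13, 17, 19, 23]. For each prime, (1 − 1/p^2)^(-1) = p^2 / (p^2 − 1). The product is (1 − 1/2^2)^(-1), (1 − 1/3^2)^(-1), (1 − 1/5^2)^(-1), (1 − 1/7^2)^(-1), (1 − 1/11^2)^(-1), (1 − 1/13^2)^(-1), (1 − 1/17^2)^(-1), (1 − 1/19^2)^(-1), (1 − 1/23^2)^(-1) = ∏ p^2 / (p^2 − 1) = 718188003533/440301256704.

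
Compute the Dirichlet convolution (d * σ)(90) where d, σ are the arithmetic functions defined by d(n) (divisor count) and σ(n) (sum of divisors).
(d * σ)(90) = 960

Divisors of 90: [1, 2, 3, 5, 6, 9, 10, 15, 18, 30, 45, 90]. For each d | 90:
  d = 1: d(1) · σ(90/1) = 1 · 234 = 234
  d = 2: d(2) · σ(90/2) = 2 · 78 = 156
  d = 3: d(3) · σ(90/3) = 2 · 72 = 144
  d = 5: d(5) · σ(90/5) = 2 · 39 = 78
  d = 6: d(6) · σ(90/6) = 4 · 24 = 96
  d = 9: d(9) · σ(90/9) = 3 · 18 = 54
  d = 10: d(10) · σ(90/10) = 4 · 13 = 52
  d = 15: d(15) · σ(90/15) = 4 · 12 = 48
  d = 18: d(18) · σ(90/18) = 6 · 6 = 36
  d = 30: d(30) · σ(90/30) = 8 · 4 = 32
  d = 45: d(45) · σ(90/45) = 6 · 3 = 18
  d = 90: d(90) · σ(90/90) = 12 · 1 = 12
Summing: (d * σ)(90) = 234 + 156 + 144 + 78 + 96 + 54 + 52 + 48 + 36 + 32 + 18 + 12 = 960.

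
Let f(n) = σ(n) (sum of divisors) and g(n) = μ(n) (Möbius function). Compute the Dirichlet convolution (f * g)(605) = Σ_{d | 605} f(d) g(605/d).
(σ * μ)(605) = 605

Divisors of 605: [1, 5, 11, 55, 121, 605]. For each d | 605:
  d = 1: σ(1) · μ(605/1) = 1 · 0 = 0
  d = 5: σ(5) · μ(605/5) = 6 · 0 = 0
  d = 11: σ(11) · μ(605/11) = 12 · 1 = 12
  d = 55: σ(55) · μ(605/55) = 72 · -1 = -72
  d = 121: σ(121) · μ(605/121) = 133 · -1 = -133
  d = 605: σ(605) · μ(605/605) = 798 · 1 = 798
Summing: (σ * μ)(605) = 0 + 0 + 12 + -72 + -133 + 798 = 605.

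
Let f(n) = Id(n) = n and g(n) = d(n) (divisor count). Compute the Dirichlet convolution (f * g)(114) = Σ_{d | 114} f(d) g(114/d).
(Id * d)(114) = 420

Divisors of 114: [1, 2, 3, 6, 19, 38, 57, 114]. For each d | 114:
  d = 1: Id(1) · d(114/1) = 1 · 8 = 8
  d = 2: Id(2) · d(114/2) = 2 · 4 = 8
  d = 3: Id(3) · d(114/3) = 3 · 4 = 12
  d = 6: Id(6) · d(114/6) = 6 · 2 = 12
  d = 19: Id(19) · d(114/19) = 19 · 4 = 76
  d = 38: Id(38) · d(114/38) = 38 · 2 = 76
  d = 57: Id(57) · d(114/57) = 57 · 2 = 114
  d = 114: Id(114) · d(114/114) = 114 · 1 = 114
Summing: (Id * d)(114) = 8 + 8 + 12 + 12 + 76 + 76 + 114 + 114 = 420.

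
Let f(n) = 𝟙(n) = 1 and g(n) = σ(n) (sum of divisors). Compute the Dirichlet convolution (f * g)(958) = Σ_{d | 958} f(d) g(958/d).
(𝟙 * σ)(958) = 1924

Divisors of 958: [1, 2, 479, 958]. For each d | 958:
  d = 1: 𝟙(1) · σ(958/1) = 1 · 1440 = 1440
  d = 2: 𝟙(2) · σ(958/2) = 1 · 480 = 480
  d = 479: 𝟙(479) · σ(958/479) = 1 · 3 = 3
  d = 958: 𝟙(958) · σ(958/958) = 1 · 1 = 1
Summing: (𝟙 * σ)(958) = 1440 + 480 + 3 + 1 = 1924.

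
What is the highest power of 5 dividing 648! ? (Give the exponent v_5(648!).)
v_5(648!) = 160

Legendre's formula: v_p(n!) = Σ_{k ≥ 1} ⌊n / p^k⌋. For p = 5, n = 648, the terms are:
  ⌊648/5^1⌋ = ⌊648/5⌋ = 129
  ⌊648/5^2⌋ = ⌊648/25⌋ = 25
  ⌊648/5^3⌋ = ⌊648/125⌋ = 5
  ⌊648/5^4⌋ = ⌊648/625⌋ = 1
(the next term ⌊648/5^5⌋ = 0, terminating the sum). Summing: v_5(648!) = 129 + 25 + 5 + 1 = 160.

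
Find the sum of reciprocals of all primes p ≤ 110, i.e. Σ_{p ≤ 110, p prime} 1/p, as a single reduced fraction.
Σ 1/p = 514977313070181206962860776592994315598662571/279734996817854936178276161872067809674997230

π(110) = 29, so the primes ≤ 110 are [2, 3, 5, 7, 11, 13, 17, 19, 23, 29, 31, 37, 41, 43, 47, 53, 59, 61, 67, 71, 73, 79, 83, 89, 97, 101, 103, 107, 109]. Summing 1/p over these primes: 514977313070181206962860776592994315598662571/279734996817854936178276161872067809674997230 ≈ 1.8409. Mertens estimate ln ln(110) + 0.2615 ≈ 1.8092.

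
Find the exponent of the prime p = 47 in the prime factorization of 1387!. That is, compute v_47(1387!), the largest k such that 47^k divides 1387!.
v_47(1387!) = 29

Legendre's formula: v_p(n!) = Σ_{k ≥ 1} ⌊n / p^k⌋. For p = 47, n = 1387, the terms are:
  ⌊1387/47^1⌋ = ⌊1387/47⌋ = 29
(the next term ⌊1387/47^2⌋ = 0, terminating the sum). Summing: v_47(1387!) = 29 = 29.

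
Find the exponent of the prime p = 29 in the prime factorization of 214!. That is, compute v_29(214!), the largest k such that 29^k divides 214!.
v_29(214!) = 7

Legendre's formula: v_p(n!) = Σ_{k ≥ 1} ⌊n / p^k⌋. For p = 29, n = 214, the terms are:
  ⌊214/29^1⌋ = ⌊214/29⌋ = 7
(the next term ⌊214/29^2⌋ = 0, terminating the sum). Summing: v_29(214!) = 7 = 7.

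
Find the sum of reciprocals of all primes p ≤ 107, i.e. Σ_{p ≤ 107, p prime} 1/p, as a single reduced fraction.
Σ 1/p = 4701017770207212913287900722730772880277689/2566376117594999414479597815340071648394470

π(107) = 28, so the primes ≤ 107 are [2, 3, 5, 7, 11, 13, 17, 19, 23, 29, 31, 37, 41, 43, 47, 53, 59, 61, 67, 71, 73, 79, 83, 89, 97, 101, 103, 107]. Summing 1/p over these primes: 4701017770207212913287900722730772880277689/2566376117594999414479597815340071648394470 ≈ 1.8318. Mertens estimate ln ln(107) + 0.2615 ≈ 1.8033.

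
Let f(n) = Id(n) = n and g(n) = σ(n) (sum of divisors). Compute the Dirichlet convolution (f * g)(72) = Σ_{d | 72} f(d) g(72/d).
(Id * σ)(72) = 1666

Divisors of 72: [1, 2, 3, 4, 6, 8, 9, 12, 18, 24, 36, 72]. For each d | 72:
  d = 1: Id(1) · σ(72/1) = 1 · 195 = 195
  d = 2: Id(2) · σ(72/2) = 2 · 91 = 182
  d = 3: Id(3) · σ(72/3) = 3 · 60 = 180
  d = 4: Id(4) · σ(72/4) = 4 · 39 = 156
  d = 6: Id(6) · σ(72/6) = 6 · 28 = 168
  d = 8: Id(8) · σ(72/8) = 8 · 13 = 104
  d = 9: Id(9) · σ(72/9) = 9 · 15 = 135
  d = 12: Id(12) · σ(72/12) = 12 · 12 = 144
  d = 18: Id(18) · σ(72/18) = 18 · 7 = 126
  d = 24: Id(24) · σ(72/24) = 24 · 4 = 96
  d = 36: Id(36) · σ(72/36) = 36 · 3 = 108
  d = 72: Id(72) · σ(72/72) = 72 · 1 = 72
Summing: (Id * σ)(72) = 195 + 182 + 180 + 156 + 168 + 104 + 135 + 144 + 126 + 96 + 108 + 72 = 1666.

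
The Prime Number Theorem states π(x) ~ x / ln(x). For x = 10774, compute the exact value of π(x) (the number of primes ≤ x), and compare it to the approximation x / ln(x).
π(10774) = 1312;  x/ln(x) ≈ 1160.38;  relative error ≈ 11.56%.

Directly count primes up to 10774: π(10774) = 1312. The PNT approximation gives 10774/ln(10774) ≈ 10774/9.28489 ≈ 1160.38. Relative error (π(x) − x/ln(x)) / π(x) ≈ 11.56%; the approximation is known to undercount slightly (Li(x) is a better estimate).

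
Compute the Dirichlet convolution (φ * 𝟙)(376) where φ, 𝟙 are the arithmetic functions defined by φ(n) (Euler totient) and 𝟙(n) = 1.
(φ * 𝟙)(376) = 376

Divisors of 376: [1, 2, 4, 8, 47, 94, 188, 376]. For each d | 376:
  d = 1: φ(1) · 𝟙(376/1) = 1 · 1 = 1
  d = 2: φ(2) · 𝟙(376/2) = 1 · 1 = 1
  d = 4: φ(4) · 𝟙(376/4) = 2 · 1 = 2
  d = 8: φ(8) · 𝟙(376/8) = 4 · 1 = 4
  d = 47: φ(47) · 𝟙(376/47) = 46 · 1 = 46
  d = 94: φ(94) · 𝟙(376/94) = 46 · 1 = 46
  d = 188: φ(188) · 𝟙(376/188) = 92 · 1 = 92
  d = 376: φ(376) · 𝟙(376/376) = 184 · 1 = 184
Summing: (φ * 𝟙)(376) = 1 + 1 + 2 + 4 + 46 + 46 + 92 + 184 = 376.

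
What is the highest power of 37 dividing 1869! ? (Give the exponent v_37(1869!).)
v_37(1869!) = 51

Legendre's formula: v_p(n!) = Σ_{k ≥ 1} ⌊n / p^k⌋. For p = 37, n = 1869, the terms are:
  ⌊1869/37^1⌋ = ⌊1869/37⌋ = 50
  ⌊1869/37^2⌋ = ⌊1869/1369⌋ = 1
(the next term ⌊1869/37^3⌋ = 0, terminating the sum). Summing: v_37(1869!) = 50 + 1 = 51.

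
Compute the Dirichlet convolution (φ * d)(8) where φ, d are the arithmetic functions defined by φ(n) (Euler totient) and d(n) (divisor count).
(φ * d)(8) = 15

Divisors of 8: [1, 2, 4, 8]. For each d | 8:
  d = 1: φ(1) · d(8/1) = 1 · 4 = 4
  d = 2: φ(2) · d(8/2) = 1 · 3 = 3
  d = 4: φ(4) · d(8/4) = 2 · 2 = 4
  d = 8: φ(8) · d(8/8) = 4 · 1 = 4
Summing: (φ * d)(8) = 4 + 3 + 4 + 4 = 15.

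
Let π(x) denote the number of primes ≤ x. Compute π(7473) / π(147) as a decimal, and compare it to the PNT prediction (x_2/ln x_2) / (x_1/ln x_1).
π(7473)/π(147) = 945/34 ≈ 27.7941;  PNT prediction ≈ 28.4444.

π(147) = 34 and π(7473) = 945, so π(7473)/π(147) ≈ 27.7941. The PNT-predicted ratio is (7473/ln(7473)) / (147/ln(147)) ≈ 28.4444. The two agree to within a few percent, as expected.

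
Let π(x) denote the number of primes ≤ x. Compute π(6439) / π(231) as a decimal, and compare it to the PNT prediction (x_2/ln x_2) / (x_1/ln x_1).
π(6439)/π(231) = 836/50 ≈ 16.7200;  PNT prediction ≈ 17.2979.

π(231) = 50 and π(6439) = 836, so π(6439)/π(231) ≈ 16.7200. The PNT-predicted ratio is (6439/ln(6439)) / (231/ln(231)) ≈ 17.2979. The two agree to within a few percent, as expected.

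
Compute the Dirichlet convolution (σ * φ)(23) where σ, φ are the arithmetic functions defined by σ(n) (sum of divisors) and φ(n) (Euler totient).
(σ * φ)(23) = 46

Divisors of 23: [1, 23]. For each d | 23:
  d = 1: σ(1) · φ(23/1) = 1 · 22 = 22
  d = 23: σ(23) · φ(23/23) = 24 · 1 = 24
Summing: (σ * φ)(23) = 22 + 24 = 46.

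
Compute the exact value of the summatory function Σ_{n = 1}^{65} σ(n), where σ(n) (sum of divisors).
Σ_{n ≤ 65} σ(n) = 3487

Compute σ(n) for each 1 ≤ n ≤ 65: σ(1) = 1, σ(2) = 3, σ(3) = 4, σ(4) = 7, σ(5) = 6, σ(6) = 12, σ(7) = 8, σ(8) = 15, σ(9) = 13, σ(10) = 18, σ(11) = 12, σ(12) = 28, σ(13) = 14, σ(14) = 24, σ(15) = 24, σ(16) = 31, σ(17) = 18, σ(18) = 39, σ(19) = 20, σ(20) = 42, σ(21) = 32, σ(22) = 36, σ(23) = 24, σ(24) = 60, σ(25) = 31, σ(26) = 42, σ(27) = 40, σ(28) = 56, σ(29) = 30, σ(30) = 72, σ(31) = 32, σ(32) = 63, σ(33) = 48, σ(34) = 54, σ(35) = 48, σ(36) = 91, σ(37) = 38, σ(38) = 60, σ(39) = 56, σ(40) = 90, σ(41) = 42, σ(42) = 96, σ(43) = 44, σ(44) = 84, σ(45) = 78, σ(46) = 72, σ(47) = 48, σ(48) = 124, σ(49) = 57, σ(50) = 93, σ(51) = 72, σ(52) = 98, σ(53) = 54, σ(54) = 120, σ(55) = 72, σ(56) = 120, σ(57) = 80, σ(58) = 90, σ(59) = 60, σ(60) = 168, σ(61) = 62, σ(62) = 96, σ(63) = 104, σ(64) = 127, σ(65) = 84. Summing all 65 values: 3487. (Average order: Σ_{n ≤ x} σ(n) ~ (π²/12) x². For x = 65, (π²/12)·65² ≈ 3474.92.)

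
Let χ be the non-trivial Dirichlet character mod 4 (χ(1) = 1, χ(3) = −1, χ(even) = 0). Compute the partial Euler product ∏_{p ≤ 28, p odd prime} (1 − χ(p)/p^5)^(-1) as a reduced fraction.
∏ = 19221914719363107239019289471588875/19296053991287416836128860852453376

The odd primes p ≤ 28 are [3, 5, 7, 11, 13, 17, 19, 23]. For each, χ(p) = 1 if p ≡ 1 mod 4, χ(p) = −1 if p ≡ 3 mod 4. Taking (1 − χ(p)/p^5)^(-1) = p^5/(p^5 − χ(p)): (1 − (-1)/3^5)^(-1) · (1 − (1)/5^5)^(-1) · (1 − (-1)/7^5)^(-1) · (1 − (-1)/11^5)^(-1) · (1 − (1)/13^5)^(-1) · (1 − (1)/17^5)^(-1) · (1 − (-1)/19^5)^(-1) · (1 − (-1)/23^5)^(-1) = 19221914719363107239019289471588875/19296053991287416836128860852453376.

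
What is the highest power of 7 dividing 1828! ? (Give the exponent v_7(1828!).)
v_7(1828!) = 303

Legendre's formula: v_p(n!) = Σ_{k ≥ 1} ⌊n / p^k⌋. For p = 7, n = 1828, the terms are:
  ⌊1828/7^1⌋ = ⌊1828/7⌋ = 261
  ⌊1828/7^2⌋ = ⌊1828/49⌋ = 37
  ⌊1828/7^3⌋ = ⌊1828/343⌋ = 5
(the next term ⌊1828/7^4⌋ = 0, terminating the sum). Summing: v_7(1828!) = 261 + 37 + 5 = 303.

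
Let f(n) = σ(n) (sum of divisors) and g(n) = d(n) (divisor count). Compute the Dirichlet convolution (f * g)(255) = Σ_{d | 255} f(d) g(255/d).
(σ * d)(255) = 960

Divisors of 255: [1, 3, 5, 15, 17, 51, 85, 255]. For each d | 255:
  d = 1: σ(1) · d(255/1) = 1 · 8 = 8
  d = 3: σ(3) · d(255/3) = 4 · 4 = 16
  d = 5: σ(5) · d(255/5) = 6 · 4 = 24
  d = 15: σ(15) · d(255/15) = 24 · 2 = 48
  d = 17: σ(17) · d(255/17) = 18 · 4 = 72
  d = 51: σ(51) · d(255/51) = 72 · 2 = 144
  d = 85: σ(85) · d(255/85) = 108 · 2 = 216
  d = 255: σ(255) · d(255/255) = 432 · 1 = 432
Summing: (σ * d)(255) = 8 + 16 + 24 + 48 + 72 + 144 + 216 + 432 = 960.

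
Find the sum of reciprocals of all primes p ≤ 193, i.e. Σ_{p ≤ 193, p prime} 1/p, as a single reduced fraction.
Σ 1/p = 385774678978047295113064712800727674369526436922217581784412894295689697835549/198962376391690981640415251545285153602734402721821058212203976095413910572270

π(193) = 44, so the primes ≤ 193 are [2, 3, 5, 7, 11, 13, 17, 19, 23, 29, 31, 37, 41, 43, 47, 53, 59, 61, 67, 71, 73, 79, 83, 89, 97, 101, 103, 107, 109, 113, 127, 131, 137, 139, 149, 151, 157, 163, 167, 173, 179, 181, 191, 193]. Summing 1/p over these primes: 385774678978047295113064712800727674369526436922217581784412894295689697835549/198962376391690981640415251545285153602734402721821058212203976095413910572270 ≈ 1.9389. Mertens estimate ln ln(193) + 0.2615 ≈ 1.9221.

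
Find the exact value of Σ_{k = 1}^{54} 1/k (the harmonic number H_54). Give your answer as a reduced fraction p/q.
H_54 = 250503836021181200128409/54749786241679275146400

Direct summation: H_54 = 1 + 1/2 + ... + 1/54. The least common denominator is lcm(1, ..., 54) = 164249358725037825439200; over this denominator the numerator is 164249358725037825439200 + 82124679362518912719600 + 54749786241679275146400 + 41062339681259456359800 + 32849871745007565087840 + 27374893120839637573200 + 23464194103576832205600 + 20531169840629728179900 + 18249928747226425048800 + 16424935872503782543920 + 14931759884094347767200 + 13687446560419818786600 + 12634566055772140418400 + 11732097051788416102800 + 10949957248335855029280 + 10265584920314864089950 + 9661726983825754437600 + 9124964373613212524400 + 8644703090791464496800 + 8212467936251891271960 + 7821398034525610735200 + 7465879942047173883600 + 7141276466305992410400 + 6843723280209909393300 + 6569974349001513017568 + 6317283027886070209200 + 6083309582408808349600 + 5866048525894208051400 + 5663770990518545704800 + 5474978624167927514640 + 5298366410485091143200 + 5132792460157432044975 + 4977253294698115922400 + 4830863491912877218800 + 4692838820715366441120 + 4562482186806606262200 + 4439171857433454741600 + 4322351545395732248400 + 4211522018590713472800 + 4106233968125945635980 + 4006081920122873791200 + 3910699017262805367600 + 3819752528489251754400 + 3732939971023586941800 + 3649985749445285009760 + 3570638233152996205200 + 3494667206915698413600 + 3421861640104954696650 + 3352027729082404600800 + 3284987174500756508784 + 3220575661275251479200 + 3158641513943035104600 + 3099044504245996706400 + 3041654791204404174800 = 751511508063543600385227, so H_54 = 751511508063543600385227/164249358725037825439200; reducing by gcd(751511508063543600385227, 164249358725037825439200) = 3 gives 250503836021181200128409/54749786241679275146400 ≈ 4.57543. (The PNT-adjacent estimate ln(54) + γ ≈ 4.56620 matches within O(1/n).)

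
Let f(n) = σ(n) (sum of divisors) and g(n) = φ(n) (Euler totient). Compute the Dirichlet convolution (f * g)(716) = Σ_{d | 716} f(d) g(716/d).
(σ * φ)(716) = 4296

Divisors of 716: [1, 2, 4, 179, 358, 716]. For each d | 716:
  d = 1: σ(1) · φ(716/1) = 1 · 356 = 356
  d = 2: σ(2) · φ(716/2) = 3 · 178 = 534
  d = 4: σ(4) · φ(716/4) = 7 · 178 = 1246
  d = 179: σ(179) · φ(716/179) = 180 · 2 = 360
  d = 358: σ(358) · φ(716/358) = 540 · 1 = 540
  d = 716: σ(716) · φ(716/716) = 1260 · 1 = 1260
Summing: (σ * φ)(716) = 356 + 534 + 1246 + 360 + 540 + 1260 = 4296.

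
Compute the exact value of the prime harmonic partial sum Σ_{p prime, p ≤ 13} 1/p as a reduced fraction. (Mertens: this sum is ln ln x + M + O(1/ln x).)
Σ 1/p = 40361/30030

π(13) = 6, so the primes ≤ 13 are [2, 3, 5, 7, 11, 13]. Summing 1/p over these primes: 40361/30030 ≈ 1.3440. Mertens estimate ln ln(13) + 0.2615 ≈ 1.2034.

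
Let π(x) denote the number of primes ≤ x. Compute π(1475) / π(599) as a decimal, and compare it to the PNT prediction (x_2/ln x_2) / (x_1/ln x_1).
π(1475)/π(599) = 233/109 ≈ 2.1376;  PNT prediction ≈ 2.1583.

π(599) = 109 and π(1475) = 233, so π(1475)/π(599) ≈ 2.1376. The PNT-predicted ratio is (1475/ln(1475)) / (599/ln(599)) ≈ 2.1583. The two agree to within a few percent, as expected.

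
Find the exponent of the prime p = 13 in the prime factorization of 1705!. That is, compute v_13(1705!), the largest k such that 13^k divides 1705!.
v_13(1705!) = 141

Legendre's formula: v_p(n!) = Σ_{k ≥ 1} ⌊n / p^k⌋. For p = 13, n = 1705, the terms are:
  ⌊1705/13^1⌋ = ⌊1705/13⌋ = 131
  ⌊1705/13^2⌋ = ⌊1705/169⌋ = 10
(the next term ⌊1705/13^3⌋ = 0, terminating the sum). Summing: v_13(1705!) = 131 + 10 = 141.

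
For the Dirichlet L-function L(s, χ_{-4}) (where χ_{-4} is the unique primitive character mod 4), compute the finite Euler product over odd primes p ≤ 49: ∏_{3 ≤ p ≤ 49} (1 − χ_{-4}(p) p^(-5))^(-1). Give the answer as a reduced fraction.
∏ = 7508883803148623376075754946450365737429310788606076172798130278074505/7537845509642297199917174706861149114875564283464393121061743521431552

The odd primes p ≤ 49 are [3, 5, 7, 11, 13, 17, 19, 23, 29, 31, 37, 41, 43, 47]. For each, χ(p) = 1 if p ≡ 1 mod 4, χ(p) = −1 if p ≡ 3 mod 4. Taking (1 − χ(p)/p^5)^(-1) = p^5/(p^5 − χ(p)): (1 − (-1)/3^5)^(-1) · (1 − (1)/5^5)^(-1) · (1 − (-1)/7^5)^(-1) · (1 − (-1)/11^5)^(-1) · (1 − (1)/13^5)^(-1) · (1 − (1)/17^5)^(-1) · (1 − (-1)/19^5)^(-1) · (1 − (-1)/23^5)^(-1) · (1 − (1)/29^5)^(-1) · (1 − (-1)/31^5)^(-1) · (1 − (1)/37^5)^(-1) · (1 − (1)/41^5)^(-1) · (1 − (-1)/43^5)^(-1) · (1 − (-1)/47^5)^(-1) = 7508883803148623376075754946450365737429310788606076172798130278074505/7537845509642297199917174706861149114875564283464393121061743521431552.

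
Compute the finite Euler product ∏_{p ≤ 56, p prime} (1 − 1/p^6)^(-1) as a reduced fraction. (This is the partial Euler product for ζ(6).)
∏ = 16399916697843255011967930971578711261087839227653922144798329822985430357794635/16120340632419383592544649060829667066167081196619966516987203957241678930116608

The primes p ≤ 56 are [2, 3, 5, 7, 11, 13, 17, 19, 23, 29, 31, 37, 41, 43, 47, 53]. For each prime, (1 − 1/p^6)^(-1) = p^6 / (p^6 − 1). The product is (1 − 1/2^6)^(-1), (1 − 1/3^6)^(-1), (1 − 1/5^6)^(-1), (1 − 1/7^6)^(-1), (1 − 1/11^6)^(-1), (1 − 1/13^6)^(-1), (1 − 1/17^6)^(-1), (1 − 1/19^6)^(-1), (1 − 1/23^6)^(-1), (1 − 1/29^6)^(-1), (1 − 1/31^6)^(-1), (1 − 1/37^6)^(-1), (1 − 1/41^6)^(-1), (1 − 1/43^6)^(-1), (1 − 1/47^6)^(-1), (1 − 1/53^6)^(-1) = ∏ p^6 / (p^6 − 1) = 16399916697843255011967930971578711261087839227653922144798329822985430357794635/16120340632419383592544649060829667066167081196619966516987203957241678930116608.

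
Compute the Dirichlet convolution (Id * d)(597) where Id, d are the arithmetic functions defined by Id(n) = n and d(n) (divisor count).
(Id * d)(597) = 1005

Divisors of 597: [1, 3, 199, 597]. For each d | 597:
  d = 1: Id(1) · d(597/1) = 1 · 4 = 4
  d = 3: Id(3) · d(597/3) = 3 · 2 = 6
  d = 199: Id(199) · d(597/199) = 199 · 2 = 398
  d = 597: Id(597) · d(597/597) = 597 · 1 = 597
Summing: (Id * d)(597) = 4 + 6 + 398 + 597 = 1005.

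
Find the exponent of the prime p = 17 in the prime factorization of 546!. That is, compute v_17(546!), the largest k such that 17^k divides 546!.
v_17(546!) = 33

Legendre's formula: v_p(n!) = Σ_{k ≥ 1} ⌊n / p^k⌋. For p = 17, n = 546, the terms are:
  ⌊546/17^1⌋ = ⌊546/17⌋ = 32
  ⌊546/17^2⌋ = ⌊546/289⌋ = 1
(the next term ⌊546/17^3⌋ = 0, terminating the sum). Summing: v_17(546!) = 32 + 1 = 33.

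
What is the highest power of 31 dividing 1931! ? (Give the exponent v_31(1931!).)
v_31(1931!) = 64

Legendre's formula: v_p(n!) = Σ_{k ≥ 1} ⌊n / p^k⌋. For p = 31, n = 1931, the terms are:
  ⌊1931/31^1⌋ = ⌊1931/31⌋ = 62
  ⌊1931/31^2⌋ = ⌊1931/961⌋ = 2
(the next term ⌊1931/31^3⌋ = 0, terminating the sum). Summing: v_31(1931!) = 62 + 2 = 64.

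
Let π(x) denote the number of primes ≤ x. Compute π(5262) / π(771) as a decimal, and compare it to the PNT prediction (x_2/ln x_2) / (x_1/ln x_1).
π(5262)/π(771) = 698/136 ≈ 5.1324;  PNT prediction ≈ 5.2951.

π(771) = 136 and π(5262) = 698, so π(5262)/π(771) ≈ 5.1324. The PNT-predicted ratio is (5262/ln(5262)) / (771/ln(771)) ≈ 5.2951. The two agree to within a few percent, as expected.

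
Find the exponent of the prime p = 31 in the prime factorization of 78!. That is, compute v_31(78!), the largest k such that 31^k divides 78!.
v_31(78!) = 2

Legendre's formula: v_p(n!) = Σ_{k ≥ 1} ⌊n / p^k⌋. For p = 31, n = 78, the terms are:
  ⌊78/31^1⌋ = ⌊78/31⌋ = 2
(the next term ⌊78/31^2⌋ = 0, terminating the sum). Summing: v_31(78!) = 2 = 2.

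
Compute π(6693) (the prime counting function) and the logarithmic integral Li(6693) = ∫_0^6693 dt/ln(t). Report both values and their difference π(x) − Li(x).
π(6693) = 863;  Li(6693) ≈ 879.57;  π(x) − Li(x) ≈ -16.57.

Direct count of primes ≤ 6693 gives π(6693) = 863. Numerical evaluation of the logarithmic integral gives Li(6693) ≈ 879.57. The difference π(x) − Li(x) ≈ -16.57 is typically negative for small/moderate x (Li(x) overestimates), though Littlewood's theorem shows this sign changes infinitely often.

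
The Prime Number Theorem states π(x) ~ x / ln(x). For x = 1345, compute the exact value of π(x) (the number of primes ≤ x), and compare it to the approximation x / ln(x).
π(1345) = 217;  x/ln(x) ≈ 186.70;  relative error ≈ 13.96%.

Directly count primes up to 1345: π(1345) = 217. The PNT approximation gives 1345/ln(1345) ≈ 1345/7.20415 ≈ 186.70. Relative error (π(x) − x/ln(x)) / π(x) ≈ 13.96%; the approximation is known to undercount slightly (Li(x) is a better estimate).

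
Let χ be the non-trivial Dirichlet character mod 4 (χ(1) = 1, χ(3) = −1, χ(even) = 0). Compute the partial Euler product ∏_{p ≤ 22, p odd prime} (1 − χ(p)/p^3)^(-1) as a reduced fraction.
∏ = 2463517706231725/2542314678779904

The odd primes p ≤ 22 are [3, 5, 7, 11, 13, 17, 19]. For each, χ(p) = 1 if p ≡ 1 mod 4, χ(p) = −1 if p ≡ 3 mod 4. Taking (1 − χ(p)/p^3)^(-1) = p^3/(p^3 − χ(p)): (1 − (-1)/3^3)^(-1) · (1 − (1)/5^3)^(-1) · (1 − (-1)/7^3)^(-1) · (1 − (-1)/11^3)^(-1) · (1 − (1)/13^3)^(-1) · (1 − (1)/17^3)^(-1) · (1 − (-1)/19^3)^(-1) = 2463517706231725/2542314678779904.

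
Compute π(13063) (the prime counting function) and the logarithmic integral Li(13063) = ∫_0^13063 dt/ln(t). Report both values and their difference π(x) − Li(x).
π(13063) = 1556;  Li(13063) ≈ 1573.76;  π(x) − Li(x) ≈ -17.76.

Direct count of primes ≤ 13063 gives π(13063) = 1556. Numerical evaluation of the logarithmic integral gives Li(13063) ≈ 1573.76. The difference π(x) − Li(x) ≈ -17.76 is typically negative for small/moderate x (Li(x) overestimates), though Littlewood's theorem shows this sign changes infinitely often.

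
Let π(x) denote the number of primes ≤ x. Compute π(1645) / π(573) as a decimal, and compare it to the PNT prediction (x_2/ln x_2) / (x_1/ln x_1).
π(1645)/π(573) = 259/105 ≈ 2.4667;  PNT prediction ≈ 2.4620.

π(573) = 105 and π(1645) = 259, so π(1645)/π(573) ≈ 2.4667. The PNT-predicted ratio is (1645/ln(1645)) / (573/ln(573)) ≈ 2.4620. The two agree to within a few percent, as expected.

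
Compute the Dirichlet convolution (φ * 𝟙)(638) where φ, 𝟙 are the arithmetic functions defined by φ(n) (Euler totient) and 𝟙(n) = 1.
(φ * 𝟙)(638) = 638

Divisors of 638: [1, 2, 11, 22, 29, 58, 319, 638]. For each d | 638:
  d = 1: φ(1) · 𝟙(638/1) = 1 · 1 = 1
  d = 2: φ(2) · 𝟙(638/2) = 1 · 1 = 1
  d = 11: φ(11) · 𝟙(638/11) = 10 · 1 = 10
  d = 22: φ(22) · 𝟙(638/22) = 10 · 1 = 10
  d = 29: φ(29) · 𝟙(638/29) = 28 · 1 = 28
  d = 58: φ(58) · 𝟙(638/58) = 28 · 1 = 28
  d = 319: φ(319) · 𝟙(638/319) = 280 · 1 = 280
  d = 638: φ(638) · 𝟙(638/638) = 280 · 1 = 280
Summing: (φ * 𝟙)(638) = 1 + 1 + 10 + 10 + 28 + 28 + 280 + 280 = 638.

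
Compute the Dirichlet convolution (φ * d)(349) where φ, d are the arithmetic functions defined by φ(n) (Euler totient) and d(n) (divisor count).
(φ * d)(349) = 350

Divisors of 349: [1, 349]. For each d | 349:
  d = 1: φ(1) · d(349/1) = 1 · 2 = 2
  d = 349: φ(349) · d(349/349) = 348 · 1 = 348
Summing: (φ * d)(349) = 2 + 348 = 350.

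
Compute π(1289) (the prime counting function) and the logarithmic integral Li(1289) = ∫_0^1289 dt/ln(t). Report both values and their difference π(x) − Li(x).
π(1289) = 209;  Li(1289) ≈ 218.66;  π(x) − Li(x) ≈ -9.66.

Direct count of primes ≤ 1289 gives π(1289) = 209. Numerical evaluation of the logarithmic integral gives Li(1289) ≈ 218.66. The difference π(x) − Li(x) ≈ -9.66 is typically negative for small/moderate x (Li(x) overestimates), though Littlewood's theorem shows this sign changes infinitely often.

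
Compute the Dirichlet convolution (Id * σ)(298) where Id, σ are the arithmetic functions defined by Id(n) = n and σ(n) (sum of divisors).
(Id * σ)(298) = 1495

Divisors of 298: [1, 2, 149, 298]. For each d | 298:
  d = 1: Id(1) · σ(298/1) = 1 · 450 = 450
  d = 2: Id(2) · σ(298/2) = 2 · 150 = 300
  d = 149: Id(149) · σ(298/149) = 149 · 3 = 447
  d = 298: Id(298) · σ(298/298) = 298 · 1 = 298
Summing: (Id * σ)(298) = 450 + 300 + 447 + 298 = 1495.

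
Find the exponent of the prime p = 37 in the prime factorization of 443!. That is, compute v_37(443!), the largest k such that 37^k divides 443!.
v_37(443!) = 11

Legendre's formula: v_p(n!) = Σ_{k ≥ 1} ⌊n / p^k⌋. For p = 37, n = 443, the terms are:
  ⌊443/37^1⌋ = ⌊443/37⌋ = 11
(the next term ⌊443/37^2⌋ = 0, terminating the sum). Summing: v_37(443!) = 11 = 11.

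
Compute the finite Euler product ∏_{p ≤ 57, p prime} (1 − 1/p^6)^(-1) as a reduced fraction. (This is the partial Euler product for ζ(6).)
∏ = 16399916697843255011967930971578711261087839227653922144798329822985430357794635/16120340632419383592544649060829667066167081196619966516987203957241678930116608

The primes p ≤ 57 are [2, 3, 5, 7, 11, 13, 17, 19, 23, 29, 31, 37, 41, 43, 47, 53]. For each prime, (1 − 1/p^6)^(-1) = p^6 / (p^6 − 1). The product is (1 − 1/2^6)^(-1), (1 − 1/3^6)^(-1), (1 − 1/5^6)^(-1), (1 − 1/7^6)^(-1), (1 − 1/11^6)^(-1), (1 − 1/13^6)^(-1), (1 − 1/17^6)^(-1), (1 − 1/19^6)^(-1), (1 − 1/23^6)^(-1), (1 − 1/29^6)^(-1), (1 − 1/31^6)^(-1), (1 − 1/37^6)^(-1), (1 − 1/41^6)^(-1), (1 − 1/43^6)^(-1), (1 − 1/47^6)^(-1), (1 − 1/53^6)^(-1) = ∏ p^6 / (p^6 − 1) = 16399916697843255011967930971578711261087839227653922144798329822985430357794635/16120340632419383592544649060829667066167081196619966516987203957241678930116608.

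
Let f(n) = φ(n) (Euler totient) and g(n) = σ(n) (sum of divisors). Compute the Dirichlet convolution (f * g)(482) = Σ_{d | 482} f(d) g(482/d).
(φ * σ)(482) = 1928

Divisors of 482: [1, 2, 241, 482]. For each d | 482:
  d = 1: φ(1) · σ(482/1) = 1 · 726 = 726
  d = 2: φ(2) · σ(482/2) = 1 · 242 = 242
  d = 241: φ(241) · σ(482/241) = 240 · 3 = 720
  d = 482: φ(482) · σ(482/482) = 240 · 1 = 240
Summing: (φ * σ)(482) = 726 + 242 + 720 + 240 = 1928.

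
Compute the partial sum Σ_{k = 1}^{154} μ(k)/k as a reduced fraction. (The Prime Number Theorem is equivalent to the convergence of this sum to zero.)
Σ μ(k)/k = 774925721037986124275366676266697490065342673242708598/5364750833138837555449767529261714317873456270532298668855

Values of μ(k) for 1 ≤ k ≤ 154: μ(1) = 1, μ(2) = -1, μ(3) = -1, μ(5) = -1, μ(6) = 1, μ(7) = -1, μ(10) = 1, μ(11) = -1, μ(13) = -1, μ(14) = 1, μ(15) = 1, μ(17) = -1, μ(19) = -1, μ(21) = 1, μ(22) = 1, μ(23) = -1, μ(26) = 1, μ(29) = -1, μ(30) = -1, μ(31) = -1, μ(33) = 1, μ(34) = 1, μ(35) = 1, μ(37) = -1, μ(38) = 1, μ(39) = 1, μ(41) = -1, μ(42) = -1, μ(43) = -1, μ(46) = 1, μ(47) = -1, μ(51) = 1, μ(53) = -1, μ(55) = 1, μ(57) = 1, μ(58) = 1, μ(59) = -1, μ(61) = -1, μ(62) = 1, μ(65) = 1, μ(66) = -1, μ(67) = -1, μ(69) = 1, μ(70) = -1, μ(71) = -1, μ(73) = -1, μ(74) = 1, μ(77) = 1, μ(78) = -1, μ(79) = -1, μ(82) = 1, μ(83) = -1, μ(85) = 1, μ(86) = 1, μ(87) = 1, μ(89) = -1, μ(91) = 1, μ(93) = 1, μ(94) = 1, μ(95) = 1, μ(97) = -1, μ(101) = -1, μ(102) = -1, μ(103) = -1, μ(105) = -1, μ(106) = 1, μ(107) = -1, μ(109) = -1, μ(110) = -1, μ(111) = 1, μ(113) = -1, μ(114) = -1, μ(115) = 1, μ(118) = 1, μ(119) = 1, μ(122) = 1, μ(123) = 1, μ(127) = -1, μ(129) = 1, μ(130) = -1, μ(131) = -1, μ(133) = 1, μ(134) = 1, μ(137) = -1, μ(138) = -1, μ(139) = -1, μ(141) = 1, μ(142) = 1, μ(143) = 1, μ(145) = 1, μ(146) = 1, μ(149) = -1, μ(151) = -1, μ(154) = -1, with μ = 0 on non-squarefree integers. Summing μ(k)/k for k where μ(k) ≠ 0 gives 774925721037986124275366676266697490065342673242708598/5364750833138837555449767529261714317873456270532298668855 ≈ 0.0001. (PNT ⟺ this sum → 0 as n → ∞.)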